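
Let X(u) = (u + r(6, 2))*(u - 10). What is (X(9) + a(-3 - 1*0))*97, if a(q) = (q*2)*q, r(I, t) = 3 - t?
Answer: 776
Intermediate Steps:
a(q) = 2*q**2 (a(q) = (2*q)*q = 2*q**2)
X(u) = (1 + u)*(-10 + u) (X(u) = (u + (3 - 1*2))*(u - 10) = (u + (3 - 2))*(-10 + u) = (u + 1)*(-10 + u) = (1 + u)*(-10 + u))
(X(9) + a(-3 - 1*0))*97 = ((-10 + 9**2 - 9*9) + 2*(-3 - 1*0)**2)*97 = ((-10 + 81 - 81) + 2*(-3 + 0)**2)*97 = (-10 + 2*(-3)**2)*97 = (-10 + 2*9)*97 = (-10 + 18)*97 = 8*97 = 776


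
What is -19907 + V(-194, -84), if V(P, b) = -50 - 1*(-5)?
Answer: -19952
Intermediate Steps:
V(P, b) = -45 (V(P, b) = -50 + 5 = -45)
-19907 + V(-194, -84) = -19907 - 45 = -19952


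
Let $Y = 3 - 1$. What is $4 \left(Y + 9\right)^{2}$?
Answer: $484$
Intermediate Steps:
$Y = 2$ ($Y = 3 - 1 = 2$)
$4 \left(Y + 9\right)^{2} = 4 \left(2 + 9\right)^{2} = 4 \cdot 11^{2} = 4 \cdot 121 = 484$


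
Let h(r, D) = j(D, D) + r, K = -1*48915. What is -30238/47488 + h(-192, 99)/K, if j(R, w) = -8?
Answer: -146959417/232287552 ≈ -0.63266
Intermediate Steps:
K = -48915
h(r, D) = -8 + r
-30238/47488 + h(-192, 99)/K = -30238/47488 + (-8 - 192)/(-48915) = -30238*1/47488 - 200*(-1/48915) = -15119/23744 + 40/9783 = -146959417/232287552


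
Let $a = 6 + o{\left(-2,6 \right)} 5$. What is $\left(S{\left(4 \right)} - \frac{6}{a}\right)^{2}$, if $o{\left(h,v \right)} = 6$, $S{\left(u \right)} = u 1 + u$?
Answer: $\frac{2209}{36} \approx 61.361$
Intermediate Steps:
$S{\left(u \right)} = 2 u$ ($S{\left(u \right)} = u + u = 2 u$)
$a = 36$ ($a = 6 + 6 \cdot 5 = 6 + 30 = 36$)
$\left(S{\left(4 \right)} - \frac{6}{a}\right)^{2} = \left(2 \cdot 4 - \frac{6}{36}\right)^{2} = \left(8 - \frac{1}{6}\right)^{2} = \left(\frac{47}{6}\right)^{2} = \frac{2209}{36}$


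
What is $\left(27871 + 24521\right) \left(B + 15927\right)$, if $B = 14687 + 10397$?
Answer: $2148648312$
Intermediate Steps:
$B = 25084$
$\left(27871 + 24521\right) \left(B + 15927\right) = \left(27871 + 24521\right) \left(25084 + 15927\right) = 52392 \cdot 41011 = 2148648312$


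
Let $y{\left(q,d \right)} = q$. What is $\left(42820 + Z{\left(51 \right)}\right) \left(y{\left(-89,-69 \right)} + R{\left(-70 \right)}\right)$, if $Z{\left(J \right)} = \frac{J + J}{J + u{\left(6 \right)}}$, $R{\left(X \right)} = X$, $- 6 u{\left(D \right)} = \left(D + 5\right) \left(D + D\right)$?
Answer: $- \frac{197459238}{29} \approx -6.8089 \cdot 10^{6}$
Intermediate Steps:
$u{\left(D \right)} = - \frac{D \left(5 + D\right)}{3}$ ($u{\left(D \right)} = - \frac{\left(D + 5\right) \left(D + D\right)}{6} = - \frac{\left(5 + D\right) 2 D}{6} = - \frac{2 D \left(5 + D\right)}{6} = - \frac{D \left(5 + D\right)}{3}$)
$Z{\left(J \right)} = \frac{2 J}{-22 + J}$ ($Z{\left(J \right)} = \frac{J + J}{J - 2 \left(5 + 6\right)} = \frac{2 J}{J - 2 \cdot 11} = \frac{2 J}{J - 22} = \frac{2 J}{-22 + J}$)
$\left(42820 + Z{\left(51 \right)}\right) \left(y{\left(-89,-69 \right)} + R{\left(-70 \right)}\right) = \left(42820 + 2 \cdot 51 \frac{1}{-22 + 51}\right) \left(-89 - 70\right) = \left(42820 + 2 \cdot 51 \cdot \frac{1}{29}\right) \left(-159\right) = \left(42820 + \frac{102}{29}\right) \left(-159\right) = \frac{1241882}{29} \left(-159\right) = - \frac{197459238}{29}$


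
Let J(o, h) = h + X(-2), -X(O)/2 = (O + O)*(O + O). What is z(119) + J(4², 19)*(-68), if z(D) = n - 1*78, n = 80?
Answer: 886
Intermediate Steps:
X(O) = -8*O² (X(O) = -2*(O + O)*(O + O) = -2*2*O*2*O = -8*O²)
J(o, h) = -32 + h (J(o, h) = h - 8*(-2)² = h - 8*4 = h - 32 = -32 + h)
z(D) = 2 (z(D) = 80 - 1*78 = 80 - 78 = 2)
z(119) + J(4², 19)*(-68) = 2 + (-32 + 19)*(-68) = 2 - 13*(-68) = 2 + 884 = 886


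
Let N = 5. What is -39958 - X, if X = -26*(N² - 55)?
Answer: -40738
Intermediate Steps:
X = 780 (X = -26*(5² - 55) = -26*(25 - 55) = -26*(-30) = 780)
-39958 - X = -39958 - 1*780 = -39958 - 780 = -40738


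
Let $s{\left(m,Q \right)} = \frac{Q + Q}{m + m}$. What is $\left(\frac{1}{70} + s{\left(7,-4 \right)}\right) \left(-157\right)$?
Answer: $\frac{6123}{70} \approx 87.471$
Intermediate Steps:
$s{\left(m,Q \right)} = \frac{Q}{m}$ ($s{\left(m,Q \right)} = \frac{2 Q}{2 m} = 2 Q \frac{1}{2 m} = \frac{Q}{m}$)
$\left(\frac{1}{70} + s{\left(7,-4 \right)}\right) \left(-157\right) = \left(\frac{1}{70} - \frac{4}{7}\right) \left(-157\right) = \left(- \frac{39}{70}\right) \left(-157\right) = \frac{6123}{70}$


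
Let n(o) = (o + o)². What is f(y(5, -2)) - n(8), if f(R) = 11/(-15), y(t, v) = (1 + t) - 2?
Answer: -3851/15 ≈ -256.73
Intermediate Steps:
y(t, v) = -1 + t
n(o) = 4*o² (n(o) = (2*o)² = 4*o²)
f(R) = -11/15 (f(R) = 11*(-1/15) = -11/15)
f(y(5, -2)) - n(8) = -11/15 - 4*8² = -11/15 - 4*64 = -11/15 - 1*256 = -11/15 - 256 = -3851/15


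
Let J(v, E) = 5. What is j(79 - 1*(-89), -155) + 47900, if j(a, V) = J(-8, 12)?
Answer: 47905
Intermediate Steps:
j(a, V) = 5
j(79 - 1*(-89), -155) + 47900 = 5 + 47900 = 47905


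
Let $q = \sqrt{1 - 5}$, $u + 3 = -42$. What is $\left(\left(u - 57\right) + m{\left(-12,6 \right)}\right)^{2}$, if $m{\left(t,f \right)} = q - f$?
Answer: $11660 - 432 i \approx 11660.0 - 432.0 i$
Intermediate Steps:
$u = -45$ ($u = -3 - 42 = -45$)
$q = 2 i$ ($q = \sqrt{-4} = 2 i \approx 2.0 i$)
$m{\left(t,f \right)} = - f + 2 i$ ($m{\left(t,f \right)} = 2 i - f = - f + 2 i$)
$\left(\left(u - 57\right) + m{\left(-12,6 \right)}\right)^{2} = \left(\left(-45 - 57\right) + \left(\left(-1\right) 6 + 2 i\right)\right)^{2} = \left(-102 - \left(6 - 2 i\right)\right)^{2} = \left(-108 + 2 i\right)^{2}$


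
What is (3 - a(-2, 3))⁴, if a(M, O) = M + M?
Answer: 2401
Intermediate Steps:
a(M, O) = 2*M
(3 - a(-2, 3))⁴ = (3 - 2*(-2))⁴ = (3 - 1*(-4))⁴ = (3 + 4)⁴ = 7⁴ = 2401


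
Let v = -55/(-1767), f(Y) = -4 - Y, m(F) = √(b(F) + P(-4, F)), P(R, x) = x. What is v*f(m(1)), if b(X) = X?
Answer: -220/1767 - 55*√2/1767 ≈ -0.16852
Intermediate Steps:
m(F) = √2*√F (m(F) = √(F + F) = √(2*F) = √2*√F)
v = 55/1767 (v = -55*(-1/1767) = 55/1767 ≈ 0.031126)
v*f(m(1)) = 55*(-4 - √2*√1)/1767 = 55*(-4 - √2)/1767 = -220/1767 - 55*√2/1767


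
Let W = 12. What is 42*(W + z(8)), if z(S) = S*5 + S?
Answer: 2520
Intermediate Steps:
z(S) = 6*S (z(S) = 5*S + S = 6*S)
42*(W + z(8)) = 42*(12 + 6*8) = 42*(12 + 48) = 42*60 = 2520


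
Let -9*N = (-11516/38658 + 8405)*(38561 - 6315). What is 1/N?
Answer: -173961/5238507387802 ≈ -3.3208e-8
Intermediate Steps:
N = -5238507387802/173961 (N = -(-11516/38658 + 8405)*(38561 - 6315)/9 = -(-11516*1/38658 + 8405)*32246/9 = -(-5758/19329 + 8405)*32246/9 = -162454487*32246/173961 = -⅑*5238507387802/19329 = -5238507387802/173961 ≈ -3.0113e+7)
1/N = 1/(-5238507387802/173961) = -173961/5238507387802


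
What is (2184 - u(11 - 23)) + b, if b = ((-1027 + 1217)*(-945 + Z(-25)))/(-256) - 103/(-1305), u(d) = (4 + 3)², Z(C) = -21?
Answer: 238201717/83520 ≈ 2852.0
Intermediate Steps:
u(d) = 49 (u(d) = 7² = 49)
b = 59886517/83520 (b = ((-1027 + 1217)*(-945 - 21))/(-256) - 103/(-1305) = (190*(-966))*(-1/256) - 103*(-1/1305) = -183540*(-1/256) + 103/1305 = 45885/64 + 103/1305 = 59886517/83520 ≈ 717.03)
(2184 - u(11 - 23)) + b = (2184 - 1*49) + 59886517/83520 = (2184 - 49) + 59886517/83520 = 2135 + 59886517/83520 = 238201717/83520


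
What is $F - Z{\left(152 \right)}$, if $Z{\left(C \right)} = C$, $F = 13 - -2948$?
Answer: $2809$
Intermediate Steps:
$F = 2961$ ($F = 13 + 2948 = 2961$)
$F - Z{\left(152 \right)} = 2961 - 152 = 2809$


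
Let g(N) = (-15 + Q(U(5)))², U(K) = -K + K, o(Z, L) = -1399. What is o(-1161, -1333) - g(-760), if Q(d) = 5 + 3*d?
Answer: -1499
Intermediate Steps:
U(K) = 0
g(N) = 100 (g(N) = (-15 + (5 + 3*0))² = (-15 + (5 + 0))² = (-15 + 5)² = (-10)² = 100)
o(-1161, -1333) - g(-760) = -1399 - 1*100 = -1399 - 100 = -1499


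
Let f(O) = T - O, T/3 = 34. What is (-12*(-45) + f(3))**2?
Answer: 408321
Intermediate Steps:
T = 102 (T = 3*34 = 102)
f(O) = 102 - O
(-12*(-45) + f(3))**2 = (-12*(-45) + (102 - 1*3))**2 = (540 + (102 - 3))**2 = (540 + 99)**2 = 639**2 = 408321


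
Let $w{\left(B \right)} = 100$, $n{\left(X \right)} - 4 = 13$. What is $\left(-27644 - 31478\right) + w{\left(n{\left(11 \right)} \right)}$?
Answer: $-59022$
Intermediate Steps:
$n{\left(X \right)} = 17$ ($n{\left(X \right)} = 4 + 13 = 17$)
$\left(-27644 - 31478\right) + w{\left(n{\left(11 \right)} \right)} = \left(-27644 - 31478\right) + 100 = -59122 + 100 = -59022$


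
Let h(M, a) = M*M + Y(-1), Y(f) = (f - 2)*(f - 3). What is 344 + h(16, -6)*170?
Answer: 45904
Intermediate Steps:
Y(f) = (-3 + f)*(-2 + f) (Y(f) = (-2 + f)*(-3 + f) = (-3 + f)*(-2 + f))
h(M, a) = 12 + M² (h(M, a) = M*M + (6 + (-1)² - 5*(-1)) = M² + (6 + 1 + 5) = M² + 12 = 12 + M²)
344 + h(16, -6)*170 = 344 + (12 + 16²)*170 = 344 + (12 + 256)*170 = 344 + 268*170 = 344 + 45560 = 45904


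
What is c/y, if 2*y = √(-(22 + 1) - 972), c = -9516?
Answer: 19032*I*√995/995 ≈ 603.36*I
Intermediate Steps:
y = I*√995/2 (y = √(-(22 + 1) - 972)/2 = √(-1*23 - 972)/2 = √(-23 - 972)/2 = √(-995)/2 = (I*√995)/2 = I*√995/2 ≈ 15.772*I)
c/y = -9516*(-2*I*√995/995) = -(-19032)*I*√995/995 = 19032*I*√995/995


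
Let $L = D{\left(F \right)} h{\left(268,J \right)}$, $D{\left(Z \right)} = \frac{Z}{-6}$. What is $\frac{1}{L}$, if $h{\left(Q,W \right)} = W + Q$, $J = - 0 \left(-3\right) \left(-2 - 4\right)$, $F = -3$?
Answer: $\frac{1}{134} \approx 0.0074627$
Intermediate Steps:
$D{\left(Z \right)} = - \frac{Z}{6}$ ($D{\left(Z \right)} = Z \left(- \frac{1}{6}\right) = - \frac{Z}{6}$)
$J = 0$ ($J = - 0 \left(-6\right) = \left(-1\right) 0 = 0$)
$h{\left(Q,W \right)} = Q + W$
$L = 134$ ($L = \left(- \frac{1}{6}\right) \left(-3\right) \left(268 + 0\right) = \frac{1}{2} \cdot 268 = 134$)
$\frac{1}{L} = \frac{1}{134}$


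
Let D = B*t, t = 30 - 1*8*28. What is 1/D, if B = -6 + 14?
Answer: -1/1552 ≈ -0.00064433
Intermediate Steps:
B = 8
t = -194 (t = 30 - 8*28 = 30 - 224 = -194)
D = -1552 (D = 8*(-194) = -1552)
1/D = 1/(-1552) = -1/1552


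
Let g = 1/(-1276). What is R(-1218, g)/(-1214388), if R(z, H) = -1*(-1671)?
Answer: -557/404796 ≈ -0.0013760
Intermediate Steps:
g = -1/1276 ≈ -0.00078370
R(z, H) = 1671
R(-1218, g)/(-1214388) = 1671/(-1214388) = 1671*(-1/1214388) = -557/404796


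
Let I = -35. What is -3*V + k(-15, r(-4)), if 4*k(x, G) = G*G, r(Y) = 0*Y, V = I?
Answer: 105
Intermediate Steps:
V = -35
r(Y) = 0
k(x, G) = G**2/4 (k(x, G) = (G*G)/4 = G**2/4)
-3*V + k(-15, r(-4)) = -3*(-35) + (1/4)*0**2 = 105 + (1/4)*0 = 105 + 0 = 105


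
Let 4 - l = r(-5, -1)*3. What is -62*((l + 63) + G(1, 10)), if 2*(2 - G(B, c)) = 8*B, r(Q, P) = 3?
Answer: -3472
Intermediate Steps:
G(B, c) = 2 - 4*B
l = -5 (l = 4 - 3*3 = 4 - 1*9 = 4 - 9 = -5)
-62*((l + 63) + G(1, 10)) = -62*((-5 + 63) + (2 - 4*1)) = -62*(58 + (2 - 4)) = -62*(58 - 2) = -62*56 = -3472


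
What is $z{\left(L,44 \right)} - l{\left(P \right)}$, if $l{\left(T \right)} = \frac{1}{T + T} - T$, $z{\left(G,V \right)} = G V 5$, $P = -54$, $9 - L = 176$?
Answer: $- \frac{3973751}{108} \approx -36794.0$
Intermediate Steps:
$L = -167$ ($L = 9 - 176 = -167$)
$z{\left(G,V \right)} = 5 G V$
$l{\left(T \right)} = \frac{1}{2 T} - T$
$z{\left(L,44 \right)} - l{\left(P \right)} = 5 \left(-167\right) 44 - \left(\frac{1}{2 \left(-54\right)} - -54\right) = -36740 - \left(\frac{1}{2} \left(- \frac{1}{54}\right) + 54\right) = -36740 - \left(- \frac{1}{108} + 54\right) = -36740 - \frac{5831}{108} = - \frac{3973751}{108}$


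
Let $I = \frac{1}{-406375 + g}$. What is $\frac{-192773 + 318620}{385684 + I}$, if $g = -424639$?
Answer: $\frac{104580618858}{320508803575} \approx 0.3263$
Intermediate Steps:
$I = - \frac{1}{831014}$ ($I = \frac{1}{-406375 - 424639} = \frac{1}{-831014} = - \frac{1}{831014} \approx -1.2033 \cdot 10^{-6}$)
$\frac{-192773 + 318620}{385684 + I} = \frac{-192773 + 318620}{385684 - \frac{1}{831014}} = \frac{125847}{\frac{320508803575}{831014}} = 125847 \cdot \frac{831014}{320508803575} = \frac{104580618858}{320508803575}$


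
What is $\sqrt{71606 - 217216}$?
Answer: $i \sqrt{145610} \approx 381.59 i$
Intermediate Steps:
$\sqrt{71606 - 217216} = \sqrt{-145610} = i \sqrt{145610}$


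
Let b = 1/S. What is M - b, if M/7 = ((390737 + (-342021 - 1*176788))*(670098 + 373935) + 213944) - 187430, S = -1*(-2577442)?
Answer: -2412433067834783029/2577442 ≈ -9.3598e+11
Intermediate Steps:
S = 2577442
b = 1/2577442 ≈ 3.8798e-7
M = -935979575034 (M = 7*(((390737 + (-342021 - 1*176788))*(670098 + 373935) + 213944) - 187430) = 7*(((390737 + (-342021 - 176788))*1044033 + 213944) - 187430) = 7*(((390737 - 518809)*1044033 + 213944) - 187430) = 7*((-128072*1044033 + 213944) - 187430) = 7*((-133711394376 + 213944) - 187430) = 7*(-133711180432 - 187430) = 7*(-133711367862) = -935979575034)
M - b = -935979575034 - 1*1/2577442 = -935979575034 - 1/2577442 = -2412433067834783029/2577442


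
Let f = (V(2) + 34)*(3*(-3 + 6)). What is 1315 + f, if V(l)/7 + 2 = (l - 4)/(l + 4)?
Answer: 1474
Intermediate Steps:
V(l) = -14 + 7*(-4 + l)/(4 + l) (V(l) = -14 + 7*((l - 4)/(l + 4)) = -14 + 7*((-4 + l)/(4 + l)) = -14 + 7*(-4 + l)/(4 + l))
f = 159 (f = (7*(-12 - 1*2)/(4 + 2) + 34)*(3*(-3 + 6)) = (7*(-12 - 2)/6 + 34)*(3*3) = (7*(1/6)*(-14) + 34)*9 = (-49/3 + 34)*9 = (53/3)*9 = 159)
1315 + f = 1315 + 159 = 1474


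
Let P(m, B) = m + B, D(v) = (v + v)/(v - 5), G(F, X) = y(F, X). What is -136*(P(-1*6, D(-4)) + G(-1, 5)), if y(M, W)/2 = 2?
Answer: 1360/9 ≈ 151.11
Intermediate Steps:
y(M, W) = 4 (y(M, W) = 2*2 = 4)
G(F, X) = 4
D(v) = 2*v/(-5 + v) (D(v) = (2*v)/(-5 + v) = 2*v/(-5 + v))
P(m, B) = B + m
-136*(P(-1*6, D(-4)) + G(-1, 5)) = -136*((2*(-4)/(-5 - 4) - 1*6) + 4) = -136*((2*(-4)/(-9) - 6) + 4) = -136*((2*(-4)*(-1/9) - 6) + 4) = -136*((8/9 - 6) + 4) = -136*(-46/9 + 4) = -136*(-10/9) = 1360/9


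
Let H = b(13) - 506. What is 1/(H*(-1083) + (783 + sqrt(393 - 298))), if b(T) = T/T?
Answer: 547698/299973099109 - sqrt(95)/299973099109 ≈ 1.8258e-6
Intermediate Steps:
b(T) = 1
H = -505 (H = 1 - 506 = -505)
1/(H*(-1083) + (783 + sqrt(393 - 298))) = 1/(-505*(-1083) + (783 + sqrt(393 - 298))) = 1/(546915 + (783 + sqrt(95))) = 1/(547698 + sqrt(95))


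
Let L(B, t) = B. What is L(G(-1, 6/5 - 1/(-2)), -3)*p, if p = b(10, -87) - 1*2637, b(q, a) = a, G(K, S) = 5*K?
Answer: 13620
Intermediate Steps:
p = -2724 (p = -87 - 1*2637 = -87 - 2637 = -2724)
L(G(-1, 6/5 - 1/(-2)), -3)*p = (5*(-1))*(-2724) = -5*(-2724) = 13620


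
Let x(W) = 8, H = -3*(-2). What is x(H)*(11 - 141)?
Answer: -1040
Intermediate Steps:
H = 6
x(H)*(11 - 141) = 8*(11 - 141) = 8*(-130) = -1040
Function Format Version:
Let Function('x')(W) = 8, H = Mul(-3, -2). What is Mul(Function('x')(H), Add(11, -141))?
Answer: -1040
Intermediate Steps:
H = 6
Mul(Function('x')(H), Add(11, -141)) = Mul(8, Add(11, -141)) = Mul(8, -130) = -1040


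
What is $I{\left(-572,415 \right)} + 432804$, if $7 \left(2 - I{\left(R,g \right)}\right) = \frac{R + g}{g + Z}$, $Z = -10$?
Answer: $\frac{1227005167}{2835} \approx 4.3281 \cdot 10^{5}$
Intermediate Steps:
$I{\left(R,g \right)} = 2 - \frac{R + g}{7 \left(-10 + g\right)}$ ($I{\left(R,g \right)} = 2 - \frac{\left(R + g\right) \frac{1}{g - 10}}{7} = 2 - \frac{\left(R + g\right) \frac{1}{-10 + g}}{7} = 2 - \frac{\frac{1}{-10 + g} \left(R + g\right)}{7} = 2 - \frac{R + g}{7 \left(-10 + g\right)}$)
$I{\left(-572,415 \right)} + 432804 = \frac{-140 - -572 + 13 \cdot 415}{7 \left(-10 + 415\right)} + 432804 = \frac{-140 + 572 + 5395}{7 \cdot 405} + 432804 = \frac{1}{7} \cdot \frac{1}{405} \cdot 5827 + 432804 = \frac{5827}{2835} + 432804 = \frac{1227005167}{2835}$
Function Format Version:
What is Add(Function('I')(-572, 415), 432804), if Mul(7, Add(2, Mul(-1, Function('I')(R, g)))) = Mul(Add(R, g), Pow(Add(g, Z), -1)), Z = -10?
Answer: Rational(1227005167, 2835) ≈ 4.3281e+5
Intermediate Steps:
Function('I')(R, g) = Add(2, Mul(Rational(-1, 7), Pow(Add(-10, g), -1), Add(R, g))) (Function('I')(R, g) = Add(2, Mul(Rational(-1, 7), Mul(Add(R, g), Pow(Add(g, -10), -1)))) = Add(2, Mul(Rational(-1, 7), Mul(Add(R, g), Pow(Add(-10, g), -1)))) = Add(2, Mul(Rational(-1, 7), Mul(Pow(Add(-10, g), -1), Add(R, g)))) = Add(2, Mul(Rational(-1, 7), Pow(Add(-10, g), -1), Add(R, g))))
Add(Function('I')(-572, 415), 432804) = Add(Mul(Rational(1, 7), Pow(Add(-10, 415), -1), Add(-140, Mul(-1, -572), Mul(13, 415))), 432804) = Add(Mul(Rational(1, 7), Pow(405, -1), Add(-140, 572, 5395)), 432804) = Add(Mul(Rational(1, 7), Rational(1, 405), 5827), 432804) = Add(Rational(5827, 2835), 432804) = Rational(1227005167, 2835)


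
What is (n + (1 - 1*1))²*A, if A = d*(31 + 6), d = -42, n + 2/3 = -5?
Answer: -149702/3 ≈ -49901.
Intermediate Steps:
n = -17/3 (n = -⅔ - 5 = -17/3 ≈ -5.6667)
A = -1554 (A = -42*(31 + 6) = -42*37 = -1554)
(n + (1 - 1*1))²*A = (-17/3 + (1 - 1*1))²*(-1554) = (-17/3 + (1 - 1))²*(-1554) = (-17/3 + 0)²*(-1554) = (-17/3)²*(-1554) = (289/9)*(-1554) = -149702/3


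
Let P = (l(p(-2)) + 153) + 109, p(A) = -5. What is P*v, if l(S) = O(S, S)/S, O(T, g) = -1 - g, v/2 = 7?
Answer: 18284/5 ≈ 3656.8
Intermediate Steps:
v = 14 (v = 2*7 = 14)
l(S) = (-1 - S)/S
P = 1306/5 (P = ((-1 - 1*(-5))/(-5) + 153) + 109 = (-(-1 + 5)/5 + 153) + 109 = (-⅕*4 + 153) + 109 = (-⅘ + 153) + 109 = 761/5 + 109 = 1306/5 ≈ 261.20)
P*v = (1306/5)*14 = 18284/5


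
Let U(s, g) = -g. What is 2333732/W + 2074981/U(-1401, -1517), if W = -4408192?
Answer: 2285843593227/1671806816 ≈ 1367.3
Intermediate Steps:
2333732/W + 2074981/U(-1401, -1517) = 2333732/(-4408192) + 2074981/((-1*(-1517))) = 2333732*(-1/4408192) + 2074981/1517 = -583433/1102048 + 2074981*(1/1517) = -583433/1102048 + 2074981/1517 = 2285843593227/1671806816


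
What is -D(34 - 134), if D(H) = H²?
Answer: -10000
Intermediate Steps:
-D(34 - 134) = -(34 - 134)² = -1*(-100)² = -1*10000 = -10000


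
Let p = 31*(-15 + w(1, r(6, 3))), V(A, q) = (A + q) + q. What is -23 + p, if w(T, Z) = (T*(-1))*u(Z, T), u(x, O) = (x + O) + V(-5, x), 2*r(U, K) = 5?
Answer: -1193/2 ≈ -596.50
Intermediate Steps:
r(U, K) = 5/2 (r(U, K) = (½)*5 = 5/2)
V(A, q) = A + 2*q
u(x, O) = -5 + O + 3*x (u(x, O) = (x + O) + (-5 + 2*x) = (O + x) + (-5 + 2*x) = -5 + O + 3*x)
w(T, Z) = -T*(-5 + T + 3*Z) (w(T, Z) = (T*(-1))*(-5 + T + 3*Z) = (-T)*(-5 + T + 3*Z) = -T*(-5 + T + 3*Z))
p = -1147/2 (p = 31*(-15 + 1*(5 - 1*1 - 3*5/2)) = 31*(-15 + 1*(5 - 1 - 15/2)) = 31*(-15 + 1*(-7/2)) = 31*(-15 - 7/2) = 31*(-37/2) = -1147/2 ≈ -573.50)
-23 + p = -23 - 1147/2 = -1193/2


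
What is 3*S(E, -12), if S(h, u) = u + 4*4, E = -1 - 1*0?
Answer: 12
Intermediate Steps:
E = -1 (E = -1 + 0 = -1)
S(h, u) = 16 + u (S(h, u) = u + 16 = 16 + u)
3*S(E, -12) = 3*(16 - 12) = 3*4 = 12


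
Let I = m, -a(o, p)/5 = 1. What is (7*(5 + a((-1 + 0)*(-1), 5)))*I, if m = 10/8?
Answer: 0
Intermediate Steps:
m = 5/4 (m = 10*(1/8) = 5/4 ≈ 1.2500)
a(o, p) = -5 (a(o, p) = -5*1 = -5)
I = 5/4 ≈ 1.2500
(7*(5 + a((-1 + 0)*(-1), 5)))*I = (7*(5 - 5))*(5/4) = (7*0)*(5/4) = 0*(5/4) = 0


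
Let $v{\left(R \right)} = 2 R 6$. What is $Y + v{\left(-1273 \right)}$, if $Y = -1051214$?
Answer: $-1066490$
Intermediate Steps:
$v{\left(R \right)} = 12 R$
$Y + v{\left(-1273 \right)} = -1051214 + 12 \left(-1273\right) = -1051214 - 15276 = -1066490$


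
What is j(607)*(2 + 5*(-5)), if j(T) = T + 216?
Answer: -18929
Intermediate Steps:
j(T) = 216 + T
j(607)*(2 + 5*(-5)) = (216 + 607)*(2 + 5*(-5)) = 823*(2 - 25) = 823*(-23) = -18929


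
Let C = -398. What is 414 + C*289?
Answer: -114608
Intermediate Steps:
414 + C*289 = 414 - 398*289 = 414 - 115022 = -114608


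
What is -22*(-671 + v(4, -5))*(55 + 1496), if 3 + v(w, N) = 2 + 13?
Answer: 22486398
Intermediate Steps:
v(w, N) = 12 (v(w, N) = -3 + (2 + 13) = -3 + 15 = 12)
-22*(-671 + v(4, -5))*(55 + 1496) = -22*(-671 + 12)*(55 + 1496) = -(-14498)*1551 = -22*(-1022109) = 22486398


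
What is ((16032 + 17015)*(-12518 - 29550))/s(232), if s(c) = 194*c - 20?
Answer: -347555299/11247 ≈ -30902.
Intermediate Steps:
s(c) = -20 + 194*c
((16032 + 17015)*(-12518 - 29550))/s(232) = ((16032 + 17015)*(-12518 - 29550))/(-20 + 194*232) = (33047*(-42068))/(-20 + 45008) = -1390221196/44988 = -1390221196*1/44988 = -347555299/11247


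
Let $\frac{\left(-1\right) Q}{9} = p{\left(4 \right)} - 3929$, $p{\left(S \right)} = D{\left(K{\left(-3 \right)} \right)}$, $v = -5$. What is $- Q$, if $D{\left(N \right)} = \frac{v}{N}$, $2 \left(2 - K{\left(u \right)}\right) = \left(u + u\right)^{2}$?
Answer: $- \frac{565731}{16} \approx -35358.0$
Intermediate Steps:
$K{\left(u \right)} = 2 - 2 u^{2}$ ($K{\left(u \right)} = 2 - \frac{\left(u + u\right)^{2}}{2} = 2 - \frac{\left(2 u\right)^{2}}{2} = 2 - \frac{4 u^{2}}{2} = 2 - 2 u^{2}$)
$D{\left(N \right)} = - \frac{5}{N}$
$p{\left(S \right)} = \frac{5}{16}$ ($p{\left(S \right)} = - \frac{5}{2 - 2 \left(-3\right)^{2}} = - \frac{5}{2 - 18} = - \frac{5}{-16} = \left(-5\right) \left(- \frac{1}{16}\right) = \frac{5}{16}$)
$Q = \frac{565731}{16}$ ($Q = - 9 \left(\frac{5}{16} - 3929\right) = \left(-9\right) \left(- \frac{62859}{16}\right) = \frac{565731}{16} \approx 35358.0$)
$- Q = \left(-1\right) \frac{565731}{16} = - \frac{565731}{16}$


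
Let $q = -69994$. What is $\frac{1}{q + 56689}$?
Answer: $- \frac{1}{13305} \approx -7.516 \cdot 10^{-5}$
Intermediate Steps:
$\frac{1}{q + 56689} = \frac{1}{-69994 + 56689} = \frac{1}{-13305} = - \frac{1}{13305}$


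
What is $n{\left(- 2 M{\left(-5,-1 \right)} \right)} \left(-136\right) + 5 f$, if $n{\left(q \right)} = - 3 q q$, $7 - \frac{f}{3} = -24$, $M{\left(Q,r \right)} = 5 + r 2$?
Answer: $15153$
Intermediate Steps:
$M{\left(Q,r \right)} = 5 + 2 r$
$f = 93$ ($f = 21 - -72 = 21 + 72 = 93$)
$n{\left(q \right)} = - 3 q^{2}$
$n{\left(- 2 M{\left(-5,-1 \right)} \right)} \left(-136\right) + 5 f = - 3 \left(- 2 \left(5 + 2 \left(-1\right)\right)\right)^{2} \left(-136\right) + 5 \cdot 93 = - 3 \left(- 2 \left(5 - 2\right)\right)^{2} \left(-136\right) + 465 = - 3 \left(\left(-2\right) 3\right)^{2} \left(-136\right) + 465 = - 3 \left(-6\right)^{2} \left(-136\right) + 465 = \left(-3\right) 36 \left(-136\right) + 465 = \left(-108\right) \left(-136\right) + 465 = 14688 + 465 = 15153$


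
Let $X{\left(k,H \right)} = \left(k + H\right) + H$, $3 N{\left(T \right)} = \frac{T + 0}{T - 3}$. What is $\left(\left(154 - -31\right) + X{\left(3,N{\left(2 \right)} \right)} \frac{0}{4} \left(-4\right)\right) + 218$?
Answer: $403$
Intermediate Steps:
$N{\left(T \right)} = \frac{T}{3 \left(-3 + T\right)}$ ($N{\left(T \right)} = \frac{\left(T + 0\right) \frac{1}{T - 3}}{3} = \frac{T \frac{1}{-3 + T}}{3} = \frac{T}{3 \left(-3 + T\right)}$)
$X{\left(k,H \right)} = k + 2 H$ ($X{\left(k,H \right)} = \left(H + k\right) + H = k + 2 H$)
$\left(\left(154 - -31\right) + X{\left(3,N{\left(2 \right)} \right)} \frac{0}{4} \left(-4\right)\right) + 218 = \left(\left(154 - -31\right) + \left(3 + 2 \cdot \frac{1}{3} \cdot 2 \frac{1}{-3 + 2}\right) \frac{0}{4} \left(-4\right)\right) + 218 = \left(\left(154 + 31\right) + \left(3 + 2 \cdot \frac{1}{3} \cdot 2 \frac{1}{-1}\right) 0 \cdot \frac{1}{4} \left(-4\right)\right) + 218 = \left(185 + \left(3 + 2 \cdot \frac{1}{3} \cdot 2 \left(-1\right)\right) 0 \left(-4\right)\right) + 218 = \left(185 + \left(3 + 2 \left(- \frac{2}{3}\right)\right) 0 \left(-4\right)\right) + 218 = \left(185 + \left(3 - \frac{4}{3}\right) 0 \left(-4\right)\right) + 218 = \left(185 + \frac{5}{3} \cdot 0 \left(-4\right)\right) + 218 = \left(185 + 0 \left(-4\right)\right) + 218 = \left(185 + 0\right) + 218 = 185 + 218 = 403$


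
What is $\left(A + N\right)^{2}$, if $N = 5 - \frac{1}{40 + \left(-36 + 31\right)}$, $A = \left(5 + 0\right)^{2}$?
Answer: $\frac{1100401}{1225} \approx 898.29$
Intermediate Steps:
$A = 25$ ($A = 5^{2} = 25$)
$N = \frac{174}{35}$ ($N = 5 - \frac{1}{40 - 5} = 5 - \frac{1}{35} = \frac{174}{35} \approx 4.9714$)
$\left(A + N\right)^{2} = \left(25 + \frac{174}{35}\right)^{2} = \left(\frac{1049}{35}\right)^{2} = \frac{1100401}{1225}$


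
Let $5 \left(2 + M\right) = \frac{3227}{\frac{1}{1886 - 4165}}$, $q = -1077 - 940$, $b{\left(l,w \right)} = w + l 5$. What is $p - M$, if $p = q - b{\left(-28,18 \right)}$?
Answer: $\frac{7344868}{5} \approx 1.469 \cdot 10^{6}$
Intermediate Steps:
$b{\left(l,w \right)} = w + 5 l$
$q = -2017$ ($q = -1077 - 940 = -2017$)
$M = - \frac{7354343}{5}$ ($M = -2 + \frac{3227 \frac{1}{\frac{1}{1886 - 4165}}}{5} = -2 + \frac{3227 \frac{1}{\frac{1}{-2279}}}{5} = -2 + \frac{3227 \frac{1}{- \frac{1}{2279}}}{5} = -2 + \frac{3227 \left(-2279\right)}{5} = -2 + \frac{1}{5} \left(-7354333\right) = -2 - \frac{7354333}{5} = - \frac{7354343}{5} \approx -1.4709 \cdot 10^{6}$)
$p = -1895$ ($p = -2017 - \left(18 + 5 \left(-28\right)\right) = -2017 - \left(18 - 140\right) = -2017 - -122 = -2017 + 122 = -1895$)
$p - M = -1895 - - \frac{7354343}{5} = -1895 + \frac{7354343}{5} = \frac{7344868}{5}$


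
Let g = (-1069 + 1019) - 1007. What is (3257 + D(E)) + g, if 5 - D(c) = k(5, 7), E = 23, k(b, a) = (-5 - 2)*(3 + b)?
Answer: 2261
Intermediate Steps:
g = -1057 (g = -50 - 1007 = -1057)
k(b, a) = -21 - 7*b (k(b, a) = -7*(3 + b) = -21 - 7*b)
D(c) = 61 (D(c) = 5 - (-21 - 7*5) = 5 - (-21 - 35) = 5 - 1*(-56) = 5 + 56 = 61)
(3257 + D(E)) + g = (3257 + 61) - 1057 = 3318 - 1057 = 2261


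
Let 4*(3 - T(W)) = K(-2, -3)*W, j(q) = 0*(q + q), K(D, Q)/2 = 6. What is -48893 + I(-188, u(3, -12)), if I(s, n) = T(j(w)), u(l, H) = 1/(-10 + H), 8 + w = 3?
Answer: -48890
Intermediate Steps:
w = -5 (w = -8 + 3 = -5)
K(D, Q) = 12 (K(D, Q) = 2*6 = 12)
j(q) = 0 (j(q) = 0*(2*q) = 0)
T(W) = 3 - 3*W
I(s, n) = 3 (I(s, n) = 3 - 3*0 = 3 + 0 = 3)
-48893 + I(-188, u(3, -12)) = -48893 + 3 = -48890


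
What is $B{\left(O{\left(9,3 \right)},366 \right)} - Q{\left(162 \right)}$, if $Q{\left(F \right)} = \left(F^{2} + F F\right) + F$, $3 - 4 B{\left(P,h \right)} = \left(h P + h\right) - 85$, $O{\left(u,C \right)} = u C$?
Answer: $-55190$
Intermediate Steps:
$O{\left(u,C \right)} = C u$
$B{\left(P,h \right)} = 22 - \frac{h}{4} - \frac{P h}{4}$ ($B{\left(P,h \right)} = \frac{3}{4} - \frac{\left(h P + h\right) - 85}{4} = \frac{3}{4} - \frac{\left(P h + h\right) - 85}{4} = \frac{3}{4} - \frac{\left(h + P h\right) - 85}{4} = \frac{3}{4} - \frac{-85 + h + P h}{4} = \frac{3}{4} - \left(- \frac{85}{4} + \frac{h}{4} + \frac{P h}{4}\right) = 22 - \frac{h}{4} - \frac{P h}{4}$)
$Q{\left(F \right)} = F + 2 F^{2}$ ($Q{\left(F \right)} = \left(F^{2} + F^{2}\right) + F = 2 F^{2} + F = F + 2 F^{2}$)
$B{\left(O{\left(9,3 \right)},366 \right)} - Q{\left(162 \right)} = \left(22 - \frac{183}{2} - \frac{1}{4} \cdot 3 \cdot 9 \cdot 366\right) - 162 \left(1 + 2 \cdot 162\right) = \left(22 - \frac{183}{2} - \frac{27}{4} \cdot 366\right) - 162 \left(1 + 324\right) = \left(22 - \frac{183}{2} - \frac{4941}{2}\right) - 162 \cdot 325 = -2540 - 52650 = -55190$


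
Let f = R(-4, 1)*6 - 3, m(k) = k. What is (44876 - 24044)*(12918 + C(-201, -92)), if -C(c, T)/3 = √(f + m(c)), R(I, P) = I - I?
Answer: 269107776 - 124992*I*√51 ≈ 2.6911e+8 - 8.9262e+5*I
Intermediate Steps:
R(I, P) = 0
f = -3 (f = 0*6 - 3 = 0 - 3 = -3)
C(c, T) = -3*√(-3 + c)
(44876 - 24044)*(12918 + C(-201, -92)) = (44876 - 24044)*(12918 - 3*√(-3 - 201)) = 20832*(12918 - 6*I*√51) = 269107776 - 124992*I*√51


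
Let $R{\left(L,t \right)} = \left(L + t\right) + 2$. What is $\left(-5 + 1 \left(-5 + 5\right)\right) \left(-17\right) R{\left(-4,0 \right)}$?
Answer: $-170$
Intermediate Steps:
$R{\left(L,t \right)} = 2 + L + t$
$\left(-5 + 1 \left(-5 + 5\right)\right) \left(-17\right) R{\left(-4,0 \right)} = \left(-5 + 1 \left(-5 + 5\right)\right) \left(-17\right) \left(2 - 4 + 0\right) = \left(-5 + 1 \cdot 0\right) \left(-17\right) \left(-2\right) = \left(-5 + 0\right) \left(-17\right) \left(-2\right) = \left(-5\right) \left(-17\right) \left(-2\right) = 85 \left(-2\right) = -170$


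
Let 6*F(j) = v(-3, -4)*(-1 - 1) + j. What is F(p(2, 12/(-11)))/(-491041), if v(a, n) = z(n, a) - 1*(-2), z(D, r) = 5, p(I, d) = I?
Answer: 2/491041 ≈ 4.0730e-6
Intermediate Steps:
v(a, n) = 7 (v(a, n) = 5 - 1*(-2) = 5 + 2 = 7)
F(j) = -7/3 + j/6 (F(j) = (7*(-1 - 1) + j)/6 = (7*(-2) + j)/6 = (-14 + j)/6 = -7/3 + j/6)
F(p(2, 12/(-11)))/(-491041) = (-7/3 + (⅙)*2)/(-491041) = (-7/3 + ⅓)*(-1/491041) = -2*(-1/491041) = 2/491041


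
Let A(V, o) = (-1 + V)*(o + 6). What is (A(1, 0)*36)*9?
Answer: 0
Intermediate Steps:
A(V, o) = (-1 + V)*(6 + o)
(A(1, 0)*36)*9 = ((-6 - 1*0 + 6*1 + 1*0)*36)*9 = ((-6 + 0 + 6 + 0)*36)*9 = (0*36)*9 = 0*9 = 0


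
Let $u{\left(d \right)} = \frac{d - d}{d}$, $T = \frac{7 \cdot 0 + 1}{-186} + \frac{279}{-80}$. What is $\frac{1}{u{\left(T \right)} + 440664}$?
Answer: $\frac{1}{440664} \approx 2.2693 \cdot 10^{-6}$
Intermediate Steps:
$T = - \frac{25987}{7440}$ ($T = \left(0 + 1\right) \left(- \frac{1}{186}\right) + 279 \left(- \frac{1}{80}\right) = 1 \left(- \frac{1}{186}\right) - \frac{279}{80} = - \frac{1}{186} - \frac{279}{80} = - \frac{25987}{7440} \approx -3.4929$)
$u{\left(d \right)} = 0$ ($u{\left(d \right)} = \frac{0}{d} = 0$)
$\frac{1}{u{\left(T \right)} + 440664} = \frac{1}{0 + 440664} = \frac{1}{440664}$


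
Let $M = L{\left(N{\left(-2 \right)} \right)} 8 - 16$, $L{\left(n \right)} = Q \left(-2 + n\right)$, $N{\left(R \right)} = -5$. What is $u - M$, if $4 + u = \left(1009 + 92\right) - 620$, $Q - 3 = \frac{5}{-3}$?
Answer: $\frac{1703}{3} \approx 567.67$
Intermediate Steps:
$Q = \frac{4}{3}$ ($Q = 3 + \frac{5}{-3} = 3 + 5 \left(- \frac{1}{3}\right) = 3 - \frac{5}{3} = \frac{4}{3} \approx 1.3333$)
$L{\left(n \right)} = - \frac{8}{3} + \frac{4 n}{3}$ ($L{\left(n \right)} = \frac{4 \left(-2 + n\right)}{3} = - \frac{8}{3} + \frac{4 n}{3}$)
$M = - \frac{272}{3}$ ($M = \left(- \frac{8}{3} + \frac{4}{3} \left(-5\right)\right) 8 - 16 = \left(- \frac{8}{3} - \frac{20}{3}\right) 8 - 16 = \left(- \frac{28}{3}\right) 8 - 16 = - \frac{224}{3} - 16 = - \frac{272}{3} \approx -90.667$)
$u = 477$ ($u = -4 + \left(\left(1009 + 92\right) - 620\right) = -4 + \left(1101 - 620\right) = -4 + 481 = 477$)
$u - M = 477 - - \frac{272}{3} = 477 + \frac{272}{3} = \frac{1703}{3}$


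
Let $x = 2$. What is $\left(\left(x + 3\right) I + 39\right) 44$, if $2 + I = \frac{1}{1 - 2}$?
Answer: $1056$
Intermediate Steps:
$I = -3$ ($I = -2 + \frac{1}{1 - 2} = -2 + \frac{1}{-1} = -2 - 1 = -3$)
$\left(\left(x + 3\right) I + 39\right) 44 = \left(\left(2 + 3\right) \left(-3\right) + 39\right) 44 = \left(5 \left(-3\right) + 39\right) 44 = \left(-15 + 39\right) 44 = 24 \cdot 44 = 1056$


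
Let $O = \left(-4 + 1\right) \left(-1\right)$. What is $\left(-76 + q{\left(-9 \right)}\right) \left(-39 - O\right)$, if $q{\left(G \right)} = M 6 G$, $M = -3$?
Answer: $-3612$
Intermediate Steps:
$O = 3$ ($O = \left(-3\right) \left(-1\right) = 3$)
$q{\left(G \right)} = - 18 G$ ($q{\left(G \right)} = \left(-3\right) 6 G = - 18 G$)
$\left(-76 + q{\left(-9 \right)}\right) \left(-39 - O\right) = \left(-76 - -162\right) \left(-39 - 3\right) = \left(-76 + 162\right) \left(-39 - 3\right) = 86 \left(-42\right) = -3612$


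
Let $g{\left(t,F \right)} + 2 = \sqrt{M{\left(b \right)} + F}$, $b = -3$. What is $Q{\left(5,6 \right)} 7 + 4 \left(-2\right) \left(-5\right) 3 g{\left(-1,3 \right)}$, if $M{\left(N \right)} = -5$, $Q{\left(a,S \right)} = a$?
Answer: $-205 + 120 i \sqrt{2} \approx -205.0 + 169.71 i$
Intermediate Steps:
$g{\left(t,F \right)} = -2 + \sqrt{-5 + F}$
$Q{\left(5,6 \right)} 7 + 4 \left(-2\right) \left(-5\right) 3 g{\left(-1,3 \right)} = 5 \cdot 7 + 4 \left(-2\right) \left(-5\right) 3 \left(-2 + \sqrt{-5 + 3}\right) = 35 + \left(-8\right) \left(-5\right) 3 \left(-2 + \sqrt{-2}\right) = 35 + 40 \cdot 3 \left(-2 + i \sqrt{2}\right) = 35 + 120 \left(-2 + i \sqrt{2}\right) = 35 - \left(240 - 120 i \sqrt{2}\right) = -205 + 120 i \sqrt{2}$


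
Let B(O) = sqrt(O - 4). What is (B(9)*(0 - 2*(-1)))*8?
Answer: 16*sqrt(5) ≈ 35.777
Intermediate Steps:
B(O) = sqrt(-4 + O)
(B(9)*(0 - 2*(-1)))*8 = (sqrt(-4 + 9)*(0 - 2*(-1)))*8 = (sqrt(5)*(0 + 2))*8 = (sqrt(5)*2)*8 = (2*sqrt(5))*8 = 16*sqrt(5)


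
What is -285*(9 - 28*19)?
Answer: 149055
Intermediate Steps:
-285*(9 - 28*19) = -285*(9 - 532) = -285*(-523) = 149055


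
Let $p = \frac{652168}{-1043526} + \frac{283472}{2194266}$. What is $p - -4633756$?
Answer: $\frac{80380690333146440}{17346769863} \approx 4.6338 \cdot 10^{6}$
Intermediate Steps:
$p = - \frac{8600148988}{17346769863}$ ($p = 652168 \left(- \frac{1}{1043526}\right) + 283472 \cdot \frac{1}{2194266} = - \frac{29644}{47433} + \frac{141736}{1097133} = - \frac{8600148988}{17346769863} \approx -0.49578$)
$p - -4633756 = - \frac{8600148988}{17346769863} - -4633756 = - \frac{8600148988}{17346769863} + 4633756 = \frac{80380690333146440}{17346769863}$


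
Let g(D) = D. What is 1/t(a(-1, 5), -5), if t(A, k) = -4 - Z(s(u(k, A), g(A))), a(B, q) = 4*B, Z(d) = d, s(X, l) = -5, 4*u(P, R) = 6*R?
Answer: 1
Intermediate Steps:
u(P, R) = 3*R/2 (u(P, R) = (6*R)/4 = 3*R/2)
t(A, k) = 1 (t(A, k) = -4 - 1*(-5) = -4 + 5 = 1)
1/t(a(-1, 5), -5) = 1/1 = 1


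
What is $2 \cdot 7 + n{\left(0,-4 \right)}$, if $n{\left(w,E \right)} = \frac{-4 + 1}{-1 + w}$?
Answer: $17$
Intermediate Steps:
$n{\left(w,E \right)} = - \frac{3}{-1 + w}$
$2 \cdot 7 + n{\left(0,-4 \right)} = 2 \cdot 7 - \frac{3}{-1 + 0} = 14 - \frac{3}{-1} = 14 - -3 = 14 + 3 = 17$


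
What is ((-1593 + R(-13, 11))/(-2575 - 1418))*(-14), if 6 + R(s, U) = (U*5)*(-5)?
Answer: -26236/3993 ≈ -6.5705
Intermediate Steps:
R(s, U) = -6 - 25*U (R(s, U) = -6 + (U*5)*(-5) = -6 + (5*U)*(-5) = -6 - 25*U)
((-1593 + R(-13, 11))/(-2575 - 1418))*(-14) = ((-1593 + (-6 - 25*11))/(-2575 - 1418))*(-14) = ((-1593 + (-6 - 275))/(-3993))*(-14) = ((-1593 - 281)*(-1/3993))*(-14) = -1874*(-1/3993)*(-14) = (1874/3993)*(-14) = -26236/3993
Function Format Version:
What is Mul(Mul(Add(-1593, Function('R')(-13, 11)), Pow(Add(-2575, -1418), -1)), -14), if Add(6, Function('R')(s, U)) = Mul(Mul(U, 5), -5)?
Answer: Rational(-26236, 3993) ≈ -6.5705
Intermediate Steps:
Function('R')(s, U) = Add(-6, Mul(-25, U)) (Function('R')(s, U) = Add(-6, Mul(Mul(U, 5), -5)) = Add(-6, Mul(Mul(5, U), -5)) = Add(-6, Mul(-25, U)))
Mul(Mul(Add(-1593, Function('R')(-13, 11)), Pow(Add(-2575, -1418), -1)), -14) = Mul(Mul(Add(-1593, Add(-6, Mul(-25, 11))), Pow(Add(-2575, -1418), -1)), -14) = Mul(Mul(Add(-1593, Add(-6, -275)), Pow(-3993, -1)), -14) = Mul(Mul(Add(-1593, -281), Rational(-1, 3993)), -14) = Mul(Mul(-1874, Rational(-1, 3993)), -14) = Mul(Rational(1874, 3993), -14) = Rational(-26236, 3993)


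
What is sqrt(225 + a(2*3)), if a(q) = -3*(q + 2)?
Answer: sqrt(201) ≈ 14.177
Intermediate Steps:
a(q) = -6 - 3*q (a(q) = -3*(2 + q) = -6 - 3*q)
sqrt(225 + a(2*3)) = sqrt(225 + (-6 - 6*3)) = sqrt(225 + (-6 - 3*6)) = sqrt(225 + (-6 - 18)) = sqrt(225 - 24) = sqrt(201)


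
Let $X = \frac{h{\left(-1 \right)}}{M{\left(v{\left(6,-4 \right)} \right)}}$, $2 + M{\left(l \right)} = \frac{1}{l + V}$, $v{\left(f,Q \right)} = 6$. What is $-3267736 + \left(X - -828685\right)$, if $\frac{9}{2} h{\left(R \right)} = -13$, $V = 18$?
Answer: $- \frac{343905983}{141} \approx -2.439 \cdot 10^{6}$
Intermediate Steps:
$h{\left(R \right)} = - \frac{26}{9}$ ($h{\left(R \right)} = \frac{2}{9} \left(-13\right) = - \frac{26}{9}$)
$M{\left(l \right)} = -2 + \frac{1}{18 + l}$ ($M{\left(l \right)} = -2 + \frac{1}{l + 18} = -2 + \frac{1}{18 + l}$)
$X = \frac{208}{141}$ ($X = - \frac{26}{9 \frac{-35 - 12}{18 + 6}} = - \frac{26}{9 \frac{-35 - 12}{24}} = - \frac{26}{9 \cdot \frac{1}{24} \left(-47\right)} = - \frac{26}{9 \left(- \frac{47}{24}\right)} = \left(- \frac{26}{9}\right) \left(- \frac{24}{47}\right) = \frac{208}{141} \approx 1.4752$)
$-3267736 + \left(X - -828685\right) = -3267736 + \left(\frac{208}{141} - -828685\right) = -3267736 + \left(\frac{208}{141} + 828685\right) = -3267736 + \frac{116844793}{141} = - \frac{343905983}{141}$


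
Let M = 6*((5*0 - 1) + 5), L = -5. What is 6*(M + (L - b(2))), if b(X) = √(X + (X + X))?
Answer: 114 - 6*√6 ≈ 99.303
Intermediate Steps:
b(X) = √3*√X (b(X) = √(X + 2*X) = √(3*X) = √3*√X)
M = 24 (M = 6*((0 - 1) + 5) = 6*(-1 + 5) = 6*4 = 24)
6*(M + (L - b(2))) = 6*(24 + (-5 - √3*√2)) = 6*(24 + (-5 - √6)) = 6*(19 - √6) = 114 - 6*√6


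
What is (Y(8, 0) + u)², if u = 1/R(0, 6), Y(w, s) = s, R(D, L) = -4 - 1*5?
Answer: 1/81 ≈ 0.012346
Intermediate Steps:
R(D, L) = -9 (R(D, L) = -4 - 5 = -9)
u = -⅑ (u = 1/(-9) = -⅑ ≈ -0.11111)
(Y(8, 0) + u)² = (0 - ⅑)² = (-⅑)² = 1/81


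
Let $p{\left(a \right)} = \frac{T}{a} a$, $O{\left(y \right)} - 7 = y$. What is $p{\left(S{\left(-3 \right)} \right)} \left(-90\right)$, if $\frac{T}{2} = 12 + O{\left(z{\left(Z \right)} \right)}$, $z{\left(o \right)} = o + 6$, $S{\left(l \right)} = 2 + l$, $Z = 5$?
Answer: $-5400$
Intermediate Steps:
$z{\left(o \right)} = 6 + o$
$O{\left(y \right)} = 7 + y$
$T = 60$ ($T = 2 \left(12 + \left(7 + \left(6 + 5\right)\right)\right) = 2 \left(12 + \left(7 + 11\right)\right) = 2 \left(12 + 18\right) = 2 \cdot 30 = 60$)
$p{\left(a \right)} = 60$ ($p{\left(a \right)} = \frac{60}{a} a = 60$)
$p{\left(S{\left(-3 \right)} \right)} \left(-90\right) = 60 \left(-90\right) = -5400$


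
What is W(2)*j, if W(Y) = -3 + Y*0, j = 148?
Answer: -444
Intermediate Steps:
W(Y) = -3 (W(Y) = -3 + 0 = -3)
W(2)*j = -3*148 = -444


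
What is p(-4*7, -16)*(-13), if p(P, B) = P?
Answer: 364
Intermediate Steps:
p(-4*7, -16)*(-13) = -4*7*(-13) = -28*(-13) = 364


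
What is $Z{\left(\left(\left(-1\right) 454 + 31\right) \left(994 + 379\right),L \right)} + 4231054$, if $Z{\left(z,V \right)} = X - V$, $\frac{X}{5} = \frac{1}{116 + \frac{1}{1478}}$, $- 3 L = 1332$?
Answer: $\frac{725486107992}{171449} \approx 4.2315 \cdot 10^{6}$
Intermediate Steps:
$L = -444$ ($L = \left(- \frac{1}{3}\right) 1332 = -444$)
$X = \frac{7390}{171449}$ ($X = \frac{5}{116 + \frac{1}{1478}} = \frac{5}{\frac{171449}{1478}} = 5 \cdot \frac{1478}{171449} = \frac{7390}{171449} \approx 0.043103$)
$Z{\left(z,V \right)} = \frac{7390}{171449} - V$
$Z{\left(\left(\left(-1\right) 454 + 31\right) \left(994 + 379\right),L \right)} + 4231054 = \left(\frac{7390}{171449} - -444\right) + 4231054 = \left(\frac{7390}{171449} + 444\right) + 4231054 = \frac{76130746}{171449} + 4231054 = \frac{725486107992}{171449}$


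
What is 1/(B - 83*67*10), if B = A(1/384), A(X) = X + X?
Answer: -192/10677119 ≈ -1.7982e-5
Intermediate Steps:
A(X) = 2*X
B = 1/192 (B = 2/384 = 2*(1/384) = 1/192 ≈ 0.0052083)
1/(B - 83*67*10) = 1/(1/192 - 83*67*10) = 1/(1/192 - 5561*10) = 1/(1/192 - 55610) = 1/(-10677119/192) = -192/10677119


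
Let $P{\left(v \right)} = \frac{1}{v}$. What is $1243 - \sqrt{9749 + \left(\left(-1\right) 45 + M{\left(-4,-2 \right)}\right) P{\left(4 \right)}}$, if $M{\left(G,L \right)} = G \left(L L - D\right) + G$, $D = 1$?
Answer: $1243 - \frac{\sqrt{38935}}{2} \approx 1144.3$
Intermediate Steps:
$M{\left(G,L \right)} = G + G \left(-1 + L^{2}\right)$ ($M{\left(G,L \right)} = G \left(L L - 1\right) + G = G \left(L^{2} - 1\right) + G = G \left(-1 + L^{2}\right) + G = G + G \left(-1 + L^{2}\right)$)
$1243 - \sqrt{9749 + \left(\left(-1\right) 45 + M{\left(-4,-2 \right)}\right) P{\left(4 \right)}} = 1243 - \sqrt{9749 + \frac{\left(-1\right) 45 - 4 \left(-2\right)^{2}}{4}} = 1243 - \sqrt{9749 + \left(-45 - 16\right) \frac{1}{4}} = 1243 - \sqrt{9749 - \frac{61}{4}} = 1243 - \sqrt{\frac{38935}{4}} = 1243 - \frac{\sqrt{38935}}{2}$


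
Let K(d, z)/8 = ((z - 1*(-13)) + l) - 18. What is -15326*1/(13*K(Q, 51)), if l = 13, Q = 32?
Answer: -7663/3068 ≈ -2.4977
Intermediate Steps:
K(d, z) = 64 + 8*z (K(d, z) = 8*(((z - 1*(-13)) + 13) - 18) = 8*(((z + 13) + 13) - 18) = 8*(((13 + z) + 13) - 18) = 8*((26 + z) - 18) = 8*(8 + z) = 64 + 8*z)
-15326*1/(13*K(Q, 51)) = -15326*1/(13*(64 + 8*51)) = -15326*1/(13*(64 + 408)) = -15326/(13*472) = -15326/6136 = -15326*1/6136 = -7663/3068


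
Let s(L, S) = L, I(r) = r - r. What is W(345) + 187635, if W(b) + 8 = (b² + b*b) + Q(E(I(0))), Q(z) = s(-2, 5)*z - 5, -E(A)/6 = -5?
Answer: 425612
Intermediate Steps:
I(r) = 0
E(A) = 30 (E(A) = -6*(-5) = 30)
Q(z) = -5 - 2*z (Q(z) = -2*z - 5 = -5 - 2*z)
W(b) = -73 + 2*b² (W(b) = -8 + ((b² + b*b) + (-5 - 2*30)) = -8 + ((b² + b²) + (-5 - 60)) = -8 + (2*b² - 65) = -8 + (-65 + 2*b²) = -73 + 2*b²)
W(345) + 187635 = (-73 + 2*345²) + 187635 = (-73 + 2*119025) + 187635 = (-73 + 238050) + 187635 = 237977 + 187635 = 425612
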